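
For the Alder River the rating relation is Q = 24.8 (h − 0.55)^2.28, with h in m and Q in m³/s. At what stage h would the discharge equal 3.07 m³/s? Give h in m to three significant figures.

0.950 m

h − h₀ = (Q/C)^(1/b) = (3.07/24.8)^(1/2.28) = 0.4000 m
h = 0.55 + 0.4000 = 0.9500 m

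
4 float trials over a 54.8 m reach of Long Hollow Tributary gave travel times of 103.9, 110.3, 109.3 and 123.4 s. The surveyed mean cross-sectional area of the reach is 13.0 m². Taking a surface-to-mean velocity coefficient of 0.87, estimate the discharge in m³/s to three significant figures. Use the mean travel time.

5.55 m³/s

t̄ = (103.9 + 110.3 + 109.3 + 123.4) / 4 = 111.725 s
v_surface = L / t̄ = 54.8 / 111.725 = 0.4905 m/s
v_mean = 0.87 × 0.4905 = 0.4267 m/s
Q = A × v_mean = 13.0 × 0.4267 = 5.547 m³/s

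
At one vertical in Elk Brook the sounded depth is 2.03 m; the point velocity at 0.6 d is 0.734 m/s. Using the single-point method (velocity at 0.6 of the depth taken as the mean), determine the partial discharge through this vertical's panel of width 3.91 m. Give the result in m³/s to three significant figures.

v̄ = v₀.₆ = 0.734 m/s
q = v̄ × d × w = 0.7340 × 2.03 × 3.91 = 5.826 m³/s

5.83 m³/s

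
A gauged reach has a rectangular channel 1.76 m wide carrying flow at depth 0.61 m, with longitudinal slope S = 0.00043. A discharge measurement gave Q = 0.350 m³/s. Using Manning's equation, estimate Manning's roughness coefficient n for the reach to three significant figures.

A = b·y = 1.76 × 0.61 = 1.074 m²
P = b + 2y = 1.76 + 2×0.61 = 2.980 m
R = A/P = 1.074/2.980 = 0.3603 m
n = (1/Q)·A·R^(2/3)·S^(1/2) = (1/0.350) × 1.074 × 0.5063 × 0.02074 = 0.03221

0.0322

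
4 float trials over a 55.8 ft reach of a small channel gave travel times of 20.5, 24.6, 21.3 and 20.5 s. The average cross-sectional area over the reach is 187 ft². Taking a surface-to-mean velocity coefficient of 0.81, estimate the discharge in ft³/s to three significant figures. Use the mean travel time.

389 ft³/s

t̄ = (20.5 + 24.6 + 21.3 + 20.5) / 4 = 21.725 s
v_surface = L / t̄ = 55.8 / 21.725 = 2.568 ft/s
v_mean = 0.81 × 2.568 = 2.080 ft/s
Q = A × v_mean = 187 × 2.080 = 389.0 ft³/s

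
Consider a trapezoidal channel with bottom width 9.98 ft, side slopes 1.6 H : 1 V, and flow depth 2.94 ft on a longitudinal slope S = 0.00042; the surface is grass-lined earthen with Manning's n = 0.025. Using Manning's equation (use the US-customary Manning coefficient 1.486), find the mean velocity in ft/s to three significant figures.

1.96 ft/s

A = (b + z·y)·y = (9.98 + 1.6×2.94)×2.94 = 43.17 ft²
P = b + 2y√(1+z²) = 9.98 + 2×2.94×√(1+1.6²) = 21.07 ft
R = A/P = 43.17/21.07 = 2.049 ft
Q = (1.486/n)·A·R^(2/3)·S^(1/2) = (1.486/0.025) × 43.17 × 2.049^(2/3) × 0.00042^(1/2) = 84.82 ft³/s
V = Q/A = 84.82/43.17 = 1.965 ft/s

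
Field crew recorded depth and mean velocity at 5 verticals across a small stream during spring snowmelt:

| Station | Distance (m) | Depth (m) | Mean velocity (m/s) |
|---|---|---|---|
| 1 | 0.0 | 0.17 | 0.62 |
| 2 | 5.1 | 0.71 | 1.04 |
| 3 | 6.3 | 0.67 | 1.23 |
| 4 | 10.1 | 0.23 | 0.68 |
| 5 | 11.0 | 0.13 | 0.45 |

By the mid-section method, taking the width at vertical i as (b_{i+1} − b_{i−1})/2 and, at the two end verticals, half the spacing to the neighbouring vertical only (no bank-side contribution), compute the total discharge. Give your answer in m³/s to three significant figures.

w_1 = (5.1 − 0.0)/2 = 2.55 m; q_1 = 0.62 × 0.17 × 2.55 = 0.2688 m³/s
w_2 = (6.3 − 0.0)/2 = 3.15 m; q_2 = 1.04 × 0.71 × 3.15 = 2.326 m³/s
w_3 = (10.1 − 5.1)/2 = 2.5 m; q_3 = 1.23 × 0.67 × 2.5 = 2.060 m³/s
w_4 = (11.0 − 6.3)/2 = 2.35 m; q_4 = 0.68 × 0.23 × 2.35 = 0.3675 m³/s
w_5 = (11.0 − 10.1)/2 = 0.45 m; q_5 = 0.45 × 0.13 × 0.45 = 0.02633 m³/s
Q = Σ qᵢ = 5.049 m³/s

5.05 m³/s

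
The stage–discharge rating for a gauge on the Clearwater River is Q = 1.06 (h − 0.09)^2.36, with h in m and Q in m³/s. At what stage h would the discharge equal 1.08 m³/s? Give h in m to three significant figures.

h − h₀ = (Q/C)^(1/b) = (1.08/1.06)^(1/2.36) = 1.008 m
h = 0.09 + 1.008 = 1.098 m

1.10 m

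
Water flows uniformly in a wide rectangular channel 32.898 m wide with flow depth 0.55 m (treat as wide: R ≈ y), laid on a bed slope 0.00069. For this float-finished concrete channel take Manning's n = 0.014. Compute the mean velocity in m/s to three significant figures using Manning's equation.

A = b·y = 32.898 × 0.55 = 18.09 m²
Wide channel: R ≈ y = 0.55 m
Q = (1/n)·A·R^(2/3)·S^(1/2) = (1/0.014) × 18.09 × 0.5500^(2/3) × 0.00069^(1/2) = 22.79 m³/s
V = Q/A = 22.79/18.09 = 1.260 m/s

1.26 m/s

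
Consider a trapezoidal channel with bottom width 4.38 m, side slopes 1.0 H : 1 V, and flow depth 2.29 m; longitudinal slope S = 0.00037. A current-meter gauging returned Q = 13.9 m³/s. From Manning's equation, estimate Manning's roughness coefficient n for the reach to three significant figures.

A = (b + z·y)·y = (4.38 + 1.0×2.29)×2.29 = 15.27 m²
P = b + 2y√(1+z²) = 4.38 + 2×2.29×√(1+1.0²) = 10.86 m
R = A/P = 15.27/10.86 = 1.407 m
n = (1/Q)·A·R^(2/3)·S^(1/2) = (1/13.9) × 15.27 × 1.256 × 0.01924 = 0.02654

0.0265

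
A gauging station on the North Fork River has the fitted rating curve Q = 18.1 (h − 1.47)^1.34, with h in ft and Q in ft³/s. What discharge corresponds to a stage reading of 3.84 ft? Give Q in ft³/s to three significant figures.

57.5 ft³/s

Q = 18.1 × (3.84 − 1.47)^1.34 = 18.1 × 2.37^1.34 = 57.52 ft³/s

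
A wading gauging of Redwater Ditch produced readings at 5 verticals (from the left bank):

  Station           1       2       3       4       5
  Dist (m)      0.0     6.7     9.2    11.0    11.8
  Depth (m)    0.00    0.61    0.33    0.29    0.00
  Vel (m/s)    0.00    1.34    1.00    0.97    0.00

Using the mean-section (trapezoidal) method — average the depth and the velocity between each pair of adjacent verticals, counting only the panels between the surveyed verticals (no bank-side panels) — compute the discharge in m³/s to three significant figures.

3.35 m³/s

Panel 1-2: Δb = 6.7 m, d̄ = (0.00+0.61)/2 = 0.305, v̄ = (0.00+1.34)/2 = 0.67 → q = 6.7×0.305×0.67 = 1.369 m³/s
Panel 2-3: Δb = 2.5 m, d̄ = (0.61+0.33)/2 = 0.47, v̄ = (1.34+1.00)/2 = 1.17 → q = 2.5×0.47×1.17 = 1.375 m³/s
Panel 3-4: Δb = 1.8 m, d̄ = (0.33+0.29)/2 = 0.31, v̄ = (1.00+0.97)/2 = 0.985 → q = 1.8×0.31×0.985 = 0.5496 m³/s
Panel 4-5: Δb = 0.8 m, d̄ = (0.29+0.00)/2 = 0.145, v̄ = (0.97+0.00)/2 = 0.485 → q = 0.8×0.145×0.485 = 0.05626 m³/s
Q = Σ q = 3.350 m³/s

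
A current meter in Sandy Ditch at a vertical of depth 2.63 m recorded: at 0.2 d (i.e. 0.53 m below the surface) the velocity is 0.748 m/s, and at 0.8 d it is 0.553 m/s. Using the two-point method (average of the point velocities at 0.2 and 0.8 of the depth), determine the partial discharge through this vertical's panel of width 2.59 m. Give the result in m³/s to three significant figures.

v̄ = (0.748 + 0.553) / 2 = 0.6505 m/s
q = v̄ × d × w = 0.6505 × 2.63 × 2.59 = 4.431 m³/s

4.43 m³/s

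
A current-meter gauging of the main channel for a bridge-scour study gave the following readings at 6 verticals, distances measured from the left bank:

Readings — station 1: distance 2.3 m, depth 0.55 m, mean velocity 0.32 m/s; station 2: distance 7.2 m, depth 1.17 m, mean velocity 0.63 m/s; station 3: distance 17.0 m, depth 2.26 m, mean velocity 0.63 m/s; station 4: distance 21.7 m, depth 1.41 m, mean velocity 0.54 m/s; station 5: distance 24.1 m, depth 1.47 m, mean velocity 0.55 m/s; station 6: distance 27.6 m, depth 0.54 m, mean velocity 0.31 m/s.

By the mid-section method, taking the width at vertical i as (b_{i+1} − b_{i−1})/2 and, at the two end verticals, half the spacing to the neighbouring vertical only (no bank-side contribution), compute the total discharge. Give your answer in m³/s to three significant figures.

w_1 = (7.2 − 2.3)/2 = 2.45 m; q_1 = 0.32 × 0.55 × 2.45 = 0.4312 m³/s
w_2 = (17.0 − 2.3)/2 = 7.35 m; q_2 = 0.63 × 1.17 × 7.35 = 5.418 m³/s
w_3 = (21.7 − 7.2)/2 = 7.25 m; q_3 = 0.63 × 2.26 × 7.25 = 10.32 m³/s
w_4 = (24.1 − 17.0)/2 = 3.55 m; q_4 = 0.54 × 1.41 × 3.55 = 2.703 m³/s
w_5 = (27.6 − 21.7)/2 = 2.95 m; q_5 = 0.55 × 1.47 × 2.95 = 2.385 m³/s
w_6 = (27.6 − 24.1)/2 = 1.75 m; q_6 = 0.31 × 0.54 × 1.75 = 0.2930 m³/s
Q = Σ qᵢ = 21.55 m³/s

21.6 m³/s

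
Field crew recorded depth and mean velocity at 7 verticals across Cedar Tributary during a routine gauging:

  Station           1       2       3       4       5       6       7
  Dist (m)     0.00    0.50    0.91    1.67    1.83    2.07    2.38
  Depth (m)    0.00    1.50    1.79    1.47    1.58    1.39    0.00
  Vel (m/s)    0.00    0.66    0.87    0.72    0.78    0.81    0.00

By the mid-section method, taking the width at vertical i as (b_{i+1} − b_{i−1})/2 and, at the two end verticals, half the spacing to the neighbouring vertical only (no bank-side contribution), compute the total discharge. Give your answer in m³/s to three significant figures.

2.40 m³/s

w_2 = (0.91 − 0.00)/2 = 0.455 m; q_2 = 0.66 × 1.50 × 0.455 = 0.4505 m³/s
w_3 = (1.67 − 0.50)/2 = 0.585 m; q_3 = 0.87 × 1.79 × 0.585 = 0.9110 m³/s
w_4 = (1.83 − 0.91)/2 = 0.46 m; q_4 = 0.72 × 1.47 × 0.46 = 0.4869 m³/s
w_5 = (2.07 − 1.67)/2 = 0.2 m; q_5 = 0.78 × 1.58 × 0.2 = 0.2465 m³/s
w_6 = (2.38 − 1.83)/2 = 0.275 m; q_6 = 0.81 × 1.39 × 0.275 = 0.3096 m³/s
Stations 1, 7 contribute zero (depth or velocity is 0).
Q = Σ qᵢ = 2.404 m³/s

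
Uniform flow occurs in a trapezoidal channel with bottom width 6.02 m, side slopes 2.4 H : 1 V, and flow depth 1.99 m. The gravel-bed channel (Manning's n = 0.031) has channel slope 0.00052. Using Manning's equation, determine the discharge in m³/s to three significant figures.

18.9 m³/s

A = (b + z·y)·y = (6.02 + 2.4×1.99)×1.99 = 21.48 m²
P = b + 2y√(1+z²) = 6.02 + 2×1.99×√(1+2.4²) = 16.37 m
R = A/P = 21.48/16.37 = 1.313 m
Q = (1/n)·A·R^(2/3)·S^(1/2) = (1/0.031) × 21.48 × 1.313^(2/3) × 0.00052^(1/2) = 18.95 m³/s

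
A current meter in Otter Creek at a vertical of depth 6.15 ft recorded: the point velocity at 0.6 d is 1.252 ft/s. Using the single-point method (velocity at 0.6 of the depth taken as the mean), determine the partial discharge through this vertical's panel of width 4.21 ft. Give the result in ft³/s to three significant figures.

32.4 ft³/s

v̄ = v₀.₆ = 1.252 ft/s
q = v̄ × d × w = 1.252 × 6.15 × 4.21 = 32.42 ft³/s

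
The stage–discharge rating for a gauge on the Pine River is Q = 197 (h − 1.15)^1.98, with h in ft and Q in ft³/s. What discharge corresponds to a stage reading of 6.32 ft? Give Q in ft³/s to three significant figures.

Q = 197 × (6.32 − 1.15)^1.98 = 197 × 5.17^1.98 = 5095 ft³/s

5100 ft³/s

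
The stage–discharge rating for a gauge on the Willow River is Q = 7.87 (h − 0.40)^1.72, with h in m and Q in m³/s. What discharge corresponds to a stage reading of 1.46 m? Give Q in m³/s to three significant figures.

8.70 m³/s

Q = 7.87 × (1.46 − 0.40)^1.72 = 7.87 × 1.06^1.72 = 8.700 m³/s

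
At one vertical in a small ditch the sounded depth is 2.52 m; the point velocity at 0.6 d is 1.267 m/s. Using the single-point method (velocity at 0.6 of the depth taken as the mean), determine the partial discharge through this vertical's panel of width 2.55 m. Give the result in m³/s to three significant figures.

v̄ = v₀.₆ = 1.267 m/s
q = v̄ × d × w = 1.267 × 2.52 × 2.55 = 8.142 m³/s

8.14 m³/s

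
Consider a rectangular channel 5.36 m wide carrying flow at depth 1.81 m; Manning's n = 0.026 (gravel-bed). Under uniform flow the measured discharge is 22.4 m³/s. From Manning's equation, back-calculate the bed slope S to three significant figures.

A = b·y = 5.36 × 1.81 = 9.702 m²
P = b + 2y = 5.36 + 2×1.81 = 8.980 m
R = A/P = 9.702/8.980 = 1.080 m
S = (Q·n / (1·A·R^(2/3)))² = (22.4×0.026 / (1×9.702×1.053))² = 0.003251

0.00325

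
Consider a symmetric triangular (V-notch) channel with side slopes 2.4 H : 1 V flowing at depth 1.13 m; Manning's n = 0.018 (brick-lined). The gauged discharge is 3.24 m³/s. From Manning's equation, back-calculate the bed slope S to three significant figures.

A = z·y² = 2.4×1.13² = 3.065 m²
P = 2y√(1+z²) = 2×1.13×√(1+2.4²) = 5.876 m
R = A/P = 3.065/5.876 = 0.5215 m
S = (Q·n / (1·A·R^(2/3)))² = (3.24×0.018 / (1×3.065×0.6479))² = 0.0008627

0.000863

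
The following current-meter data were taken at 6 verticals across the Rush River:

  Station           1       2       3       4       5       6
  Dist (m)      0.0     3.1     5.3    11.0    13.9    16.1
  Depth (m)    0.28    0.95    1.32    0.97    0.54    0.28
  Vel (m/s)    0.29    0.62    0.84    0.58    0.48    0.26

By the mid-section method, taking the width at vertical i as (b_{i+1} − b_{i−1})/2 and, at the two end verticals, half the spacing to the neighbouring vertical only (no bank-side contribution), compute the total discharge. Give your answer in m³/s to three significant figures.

9.23 m³/s

w_1 = (3.1 − 0.0)/2 = 1.55 m; q_1 = 0.29 × 0.28 × 1.55 = 0.1259 m³/s
w_2 = (5.3 − 0.0)/2 = 2.65 m; q_2 = 0.62 × 0.95 × 2.65 = 1.561 m³/s
w_3 = (11.0 − 3.1)/2 = 3.95 m; q_3 = 0.84 × 1.32 × 3.95 = 4.380 m³/s
w_4 = (13.9 − 5.3)/2 = 4.3 m; q_4 = 0.58 × 0.97 × 4.3 = 2.419 m³/s
w_5 = (16.1 − 11.0)/2 = 2.55 m; q_5 = 0.48 × 0.54 × 2.55 = 0.6610 m³/s
w_6 = (16.1 − 13.9)/2 = 1.1 m; q_6 = 0.26 × 0.28 × 1.1 = 0.08008 m³/s
Q = Σ qᵢ = 9.227 m³/s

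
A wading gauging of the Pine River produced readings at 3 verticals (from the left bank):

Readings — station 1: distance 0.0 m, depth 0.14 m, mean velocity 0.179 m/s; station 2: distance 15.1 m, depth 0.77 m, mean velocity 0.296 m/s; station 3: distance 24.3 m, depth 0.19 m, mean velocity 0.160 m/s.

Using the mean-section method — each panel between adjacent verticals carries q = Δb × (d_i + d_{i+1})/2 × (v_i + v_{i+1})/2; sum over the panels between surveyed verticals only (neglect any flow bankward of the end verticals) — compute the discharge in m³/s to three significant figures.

Panel 1-2: Δb = 15.1 m, d̄ = (0.14+0.77)/2 = 0.455, v̄ = (0.179+0.296)/2 = 0.2375 → q = 15.1×0.455×0.2375 = 1.632 m³/s
Panel 2-3: Δb = 9.2 m, d̄ = (0.77+0.19)/2 = 0.48, v̄ = (0.296+0.160)/2 = 0.228 → q = 9.2×0.48×0.228 = 1.007 m³/s
Q = Σ q = 2.639 m³/s

2.64 m³/s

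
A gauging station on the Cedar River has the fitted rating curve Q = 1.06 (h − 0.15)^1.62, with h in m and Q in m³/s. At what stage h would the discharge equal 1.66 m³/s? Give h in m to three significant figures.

h − h₀ = (Q/C)^(1/b) = (1.66/1.06)^(1/1.62) = 1.319 m
h = 0.15 + 1.319 = 1.469 m

1.47 m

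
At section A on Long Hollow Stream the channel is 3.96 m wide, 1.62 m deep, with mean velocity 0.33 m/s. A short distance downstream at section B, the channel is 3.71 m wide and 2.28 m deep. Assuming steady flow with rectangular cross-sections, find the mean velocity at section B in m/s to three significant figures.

Q = A₁V₁ = (3.96×1.62) × 0.33 = 2.117 m³/s
A₂ = 3.71 × 2.28 = 8.459 m²
V₂ = Q/A₂ = 2.117/8.459 = 0.2503 m/s

0.250 m/s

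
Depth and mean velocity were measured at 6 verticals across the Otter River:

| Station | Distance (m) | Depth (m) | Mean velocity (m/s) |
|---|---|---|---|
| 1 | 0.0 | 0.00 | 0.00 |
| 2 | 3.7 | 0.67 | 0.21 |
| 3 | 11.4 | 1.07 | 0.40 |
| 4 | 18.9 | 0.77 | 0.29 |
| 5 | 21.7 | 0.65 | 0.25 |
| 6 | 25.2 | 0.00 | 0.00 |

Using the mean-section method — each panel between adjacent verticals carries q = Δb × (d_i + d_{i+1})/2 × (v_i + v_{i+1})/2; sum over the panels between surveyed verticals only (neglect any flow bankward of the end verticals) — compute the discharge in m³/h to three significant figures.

18800 m³/h

Panel 1-2: Δb = 3.7 m, d̄ = (0.00+0.67)/2 = 0.335, v̄ = (0.00+0.21)/2 = 0.105 → q = 3.7×0.335×0.105 = 0.1301 m³/s
Panel 2-3: Δb = 7.7 m, d̄ = (0.67+1.07)/2 = 0.87, v̄ = (0.21+0.40)/2 = 0.305 → q = 7.7×0.87×0.305 = 2.043 m³/s
Panel 3-4: Δb = 7.5 m, d̄ = (1.07+0.77)/2 = 0.92, v̄ = (0.40+0.29)/2 = 0.345 → q = 7.5×0.92×0.345 = 2.381 m³/s
Panel 4-5: Δb = 2.8 m, d̄ = (0.77+0.65)/2 = 0.71, v̄ = (0.29+0.25)/2 = 0.27 → q = 2.8×0.71×0.27 = 0.5368 m³/s
Panel 5-6: Δb = 3.5 m, d̄ = (0.65+0.00)/2 = 0.325, v̄ = (0.25+0.00)/2 = 0.125 → q = 3.5×0.325×0.125 = 0.1422 m³/s
Q = Σ q = 5.233 m³/s
= 5.233 × 3600 = 18840 m³/h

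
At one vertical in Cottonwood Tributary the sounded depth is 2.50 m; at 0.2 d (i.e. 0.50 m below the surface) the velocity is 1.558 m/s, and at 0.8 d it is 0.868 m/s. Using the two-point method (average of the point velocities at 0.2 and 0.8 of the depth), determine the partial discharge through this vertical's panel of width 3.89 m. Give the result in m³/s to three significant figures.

11.8 m³/s

v̄ = (1.558 + 0.868) / 2 = 1.213 m/s
q = v̄ × d × w = 1.213 × 2.50 × 3.89 = 11.80 m³/s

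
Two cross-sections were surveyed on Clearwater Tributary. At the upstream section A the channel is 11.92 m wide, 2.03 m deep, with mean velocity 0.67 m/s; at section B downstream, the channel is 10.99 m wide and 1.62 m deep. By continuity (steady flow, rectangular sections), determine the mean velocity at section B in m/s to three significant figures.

0.911 m/s

Q = A₁V₁ = (11.92×2.03) × 0.67 = 16.21 m³/s
A₂ = 10.99 × 1.62 = 17.80 m²
V₂ = Q/A₂ = 16.21/17.80 = 0.9106 m/s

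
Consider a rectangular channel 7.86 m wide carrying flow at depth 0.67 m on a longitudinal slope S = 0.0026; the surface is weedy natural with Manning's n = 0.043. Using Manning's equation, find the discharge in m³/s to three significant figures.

A = b·y = 7.86 × 0.67 = 5.266 m²
P = b + 2y = 7.86 + 2×0.67 = 9.200 m
R = A/P = 5.266/9.200 = 0.5724 m
Q = (1/n)·A·R^(2/3)·S^(1/2) = (1/0.043) × 5.266 × 0.5724^(2/3) × 0.0026^(1/2) = 4.305 m³/s

4.31 m³/s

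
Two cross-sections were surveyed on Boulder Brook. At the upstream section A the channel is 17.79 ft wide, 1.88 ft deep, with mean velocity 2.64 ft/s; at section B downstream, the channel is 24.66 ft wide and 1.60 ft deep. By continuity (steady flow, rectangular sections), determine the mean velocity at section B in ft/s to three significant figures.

2.24 ft/s

Q = A₁V₁ = (17.79×1.88) × 2.64 = 88.30 ft³/s
A₂ = 24.66 × 1.60 = 39.46 ft²
V₂ = Q/A₂ = 88.30/39.46 = 2.238 ft/s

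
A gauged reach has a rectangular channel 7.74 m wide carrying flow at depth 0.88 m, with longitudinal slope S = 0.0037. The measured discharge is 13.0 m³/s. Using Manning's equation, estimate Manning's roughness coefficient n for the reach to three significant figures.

0.0255

A = b·y = 7.74 × 0.88 = 6.811 m²
P = b + 2y = 7.74 + 2×0.88 = 9.500 m
R = A/P = 6.811/9.500 = 0.7170 m
n = (1/Q)·A·R^(2/3)·S^(1/2) = (1/13.0) × 6.811 × 0.8011 × 0.06083 = 0.02553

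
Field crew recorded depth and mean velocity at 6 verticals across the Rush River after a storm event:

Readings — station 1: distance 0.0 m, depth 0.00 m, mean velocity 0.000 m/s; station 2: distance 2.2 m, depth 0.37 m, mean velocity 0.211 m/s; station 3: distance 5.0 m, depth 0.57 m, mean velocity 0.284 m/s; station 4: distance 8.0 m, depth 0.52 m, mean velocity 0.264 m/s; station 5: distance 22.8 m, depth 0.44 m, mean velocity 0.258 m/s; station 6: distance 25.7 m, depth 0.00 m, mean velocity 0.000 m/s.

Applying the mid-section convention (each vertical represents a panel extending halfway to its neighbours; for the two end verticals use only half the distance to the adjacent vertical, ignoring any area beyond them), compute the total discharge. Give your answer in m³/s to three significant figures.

2.89 m³/s

w_2 = (5.0 − 0.0)/2 = 2.5 m; q_2 = 0.211 × 0.37 × 2.5 = 0.1952 m³/s
w_3 = (8.0 − 2.2)/2 = 2.9 m; q_3 = 0.284 × 0.57 × 2.9 = 0.4695 m³/s
w_4 = (22.8 − 5.0)/2 = 8.9 m; q_4 = 0.264 × 0.52 × 8.9 = 1.222 m³/s
w_5 = (25.7 − 8.0)/2 = 8.85 m; q_5 = 0.258 × 0.44 × 8.85 = 1.005 m³/s
Stations 1, 6 contribute zero (depth or velocity is 0).
Q = Σ qᵢ = 2.891 m³/s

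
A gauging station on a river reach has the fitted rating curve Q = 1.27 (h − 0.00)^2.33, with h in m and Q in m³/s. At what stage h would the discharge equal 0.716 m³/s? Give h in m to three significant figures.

h − h₀ = (Q/C)^(1/b) = (0.716/1.27)^(1/2.33) = 0.7820 m
h = 0.00 + 0.7820 = 0.7820 m

0.782 m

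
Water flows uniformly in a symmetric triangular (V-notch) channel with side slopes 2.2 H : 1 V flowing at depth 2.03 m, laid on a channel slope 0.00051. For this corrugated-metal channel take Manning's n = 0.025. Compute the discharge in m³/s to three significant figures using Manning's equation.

7.77 m³/s

A = z·y² = 2.2×2.03² = 9.066 m²
P = 2y√(1+z²) = 2×2.03×√(1+2.2²) = 9.811 m
R = A/P = 9.066/9.811 = 0.9240 m
Q = (1/n)·A·R^(2/3)·S^(1/2) = (1/0.025) × 9.066 × 0.9240^(2/3) × 0.00051^(1/2) = 7.769 m³/s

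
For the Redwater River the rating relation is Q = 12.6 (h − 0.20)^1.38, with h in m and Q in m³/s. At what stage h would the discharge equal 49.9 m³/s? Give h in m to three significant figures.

h − h₀ = (Q/C)^(1/b) = (49.9/12.6)^(1/1.38) = 2.711 m
h = 0.20 + 2.711 = 2.911 m

2.91 m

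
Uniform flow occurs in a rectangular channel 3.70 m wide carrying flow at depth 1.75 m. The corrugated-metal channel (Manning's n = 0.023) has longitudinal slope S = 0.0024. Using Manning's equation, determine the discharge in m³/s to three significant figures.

12.8 m³/s

A = b·y = 3.70 × 1.75 = 6.475 m²
P = b + 2y = 3.70 + 2×1.75 = 7.200 m
R = A/P = 6.475/7.200 = 0.8993 m
Q = (1/n)·A·R^(2/3)·S^(1/2) = (1/0.023) × 6.475 × 0.8993^(2/3) × 0.0024^(1/2) = 12.85 m³/s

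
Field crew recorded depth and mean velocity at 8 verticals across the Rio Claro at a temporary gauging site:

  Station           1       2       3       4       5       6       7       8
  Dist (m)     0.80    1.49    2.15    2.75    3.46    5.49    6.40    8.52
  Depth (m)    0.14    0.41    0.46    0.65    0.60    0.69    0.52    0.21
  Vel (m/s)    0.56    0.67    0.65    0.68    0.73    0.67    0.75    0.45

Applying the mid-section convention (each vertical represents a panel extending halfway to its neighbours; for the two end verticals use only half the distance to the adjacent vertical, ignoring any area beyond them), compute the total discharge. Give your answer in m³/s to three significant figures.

w_1 = (1.49 − 0.80)/2 = 0.345 m; q_1 = 0.56 × 0.14 × 0.345 = 0.02705 m³/s
w_2 = (2.15 − 0.80)/2 = 0.675 m; q_2 = 0.67 × 0.41 × 0.675 = 0.1854 m³/s
w_3 = (2.75 − 1.49)/2 = 0.63 m; q_3 = 0.65 × 0.46 × 0.63 = 0.1884 m³/s
w_4 = (3.46 − 2.15)/2 = 0.655 m; q_4 = 0.68 × 0.65 × 0.655 = 0.2895 m³/s
w_5 = (5.49 − 2.75)/2 = 1.37 m; q_5 = 0.73 × 0.60 × 1.37 = 0.6001 m³/s
w_6 = (6.40 − 3.46)/2 = 1.47 m; q_6 = 0.67 × 0.69 × 1.47 = 0.6796 m³/s
w_7 = (8.52 − 5.49)/2 = 1.515 m; q_7 = 0.75 × 0.52 × 1.515 = 0.5909 m³/s
w_8 = (8.52 − 6.40)/2 = 1.06 m; q_8 = 0.45 × 0.21 × 1.06 = 0.1002 m³/s
Q = Σ qᵢ = 2.661 m³/s

2.66 m³/s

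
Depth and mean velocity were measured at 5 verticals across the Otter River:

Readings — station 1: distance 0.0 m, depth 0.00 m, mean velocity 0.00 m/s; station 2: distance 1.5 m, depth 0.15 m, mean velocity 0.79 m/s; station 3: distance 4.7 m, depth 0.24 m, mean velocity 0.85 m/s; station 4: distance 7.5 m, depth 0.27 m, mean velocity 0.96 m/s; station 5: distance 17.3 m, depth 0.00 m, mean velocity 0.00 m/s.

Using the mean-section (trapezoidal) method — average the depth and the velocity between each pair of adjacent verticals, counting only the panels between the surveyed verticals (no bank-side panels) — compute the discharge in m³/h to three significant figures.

6610 m³/h

Panel 1-2: Δb = 1.5 m, d̄ = (0.00+0.15)/2 = 0.075, v̄ = (0.00+0.79)/2 = 0.395 → q = 1.5×0.075×0.395 = 0.04444 m³/s
Panel 2-3: Δb = 3.2 m, d̄ = (0.15+0.24)/2 = 0.195, v̄ = (0.79+0.85)/2 = 0.82 → q = 3.2×0.195×0.82 = 0.5117 m³/s
Panel 3-4: Δb = 2.8 m, d̄ = (0.24+0.27)/2 = 0.255, v̄ = (0.85+0.96)/2 = 0.905 → q = 2.8×0.255×0.905 = 0.6462 m³/s
Panel 4-5: Δb = 9.8 m, d̄ = (0.27+0.00)/2 = 0.135, v̄ = (0.96+0.00)/2 = 0.48 → q = 9.8×0.135×0.48 = 0.6350 m³/s
Q = Σ q = 1.837 m³/s
= 1.837 × 3600 = 6614 m³/h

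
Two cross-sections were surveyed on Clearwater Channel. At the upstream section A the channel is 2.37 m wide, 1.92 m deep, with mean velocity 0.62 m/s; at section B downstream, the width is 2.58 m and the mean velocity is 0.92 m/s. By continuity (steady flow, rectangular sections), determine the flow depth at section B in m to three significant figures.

Q = A₁V₁ = (2.37×1.92) × 0.62 = 2.821 m³/s
d₂ = Q/(b₂ V₂) = 2.821/(2.58×0.92) = 1.189 m

1.19 m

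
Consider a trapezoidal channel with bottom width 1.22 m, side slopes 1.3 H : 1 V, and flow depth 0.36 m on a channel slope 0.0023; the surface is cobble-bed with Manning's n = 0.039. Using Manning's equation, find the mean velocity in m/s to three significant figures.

0.492 m/s

A = (b + z·y)·y = (1.22 + 1.3×0.36)×0.36 = 0.6077 m²
P = b + 2y√(1+z²) = 1.22 + 2×0.36×√(1+1.3²) = 2.401 m
R = A/P = 0.6077/2.401 = 0.2531 m
Q = (1/n)·A·R^(2/3)·S^(1/2) = (1/0.039) × 0.6077 × 0.2531^(2/3) × 0.0023^(1/2) = 0.2990 m³/s
V = Q/A = 0.2990/0.6077 = 0.4920 m/s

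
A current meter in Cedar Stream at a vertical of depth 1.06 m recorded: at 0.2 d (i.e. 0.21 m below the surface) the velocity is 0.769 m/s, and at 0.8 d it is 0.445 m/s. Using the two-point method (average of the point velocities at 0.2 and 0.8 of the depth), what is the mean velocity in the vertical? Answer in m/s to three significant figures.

0.607 m/s

v̄ = (0.769 + 0.445) / 2 = 0.6070 m/s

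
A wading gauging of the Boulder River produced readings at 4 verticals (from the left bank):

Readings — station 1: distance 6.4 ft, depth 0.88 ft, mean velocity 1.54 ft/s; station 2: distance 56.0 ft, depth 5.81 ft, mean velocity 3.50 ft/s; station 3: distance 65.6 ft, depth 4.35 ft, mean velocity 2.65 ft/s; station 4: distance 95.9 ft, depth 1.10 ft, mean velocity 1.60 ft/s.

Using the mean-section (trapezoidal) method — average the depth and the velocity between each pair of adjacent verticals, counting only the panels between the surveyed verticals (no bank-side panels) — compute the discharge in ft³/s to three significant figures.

Panel 1-2: Δb = 49.6 ft, d̄ = (0.88+5.81)/2 = 3.345, v̄ = (1.54+3.50)/2 = 2.52 → q = 49.6×3.345×2.52 = 418.1 ft³/s
Panel 2-3: Δb = 9.6 ft, d̄ = (5.81+4.35)/2 = 5.08, v̄ = (3.50+2.65)/2 = 3.075 → q = 9.6×5.08×3.075 = 150.0 ft³/s
Panel 3-4: Δb = 30.3 ft, d̄ = (4.35+1.10)/2 = 2.725, v̄ = (2.65+1.60)/2 = 2.125 → q = 30.3×2.725×2.125 = 175.5 ft³/s
Q = Σ q = 743.5 ft³/s

744 ft³/s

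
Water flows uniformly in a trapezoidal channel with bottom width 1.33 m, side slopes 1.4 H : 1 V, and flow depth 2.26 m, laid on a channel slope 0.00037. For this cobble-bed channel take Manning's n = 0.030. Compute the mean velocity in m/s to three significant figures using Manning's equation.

0.690 m/s

A = (b + z·y)·y = (1.33 + 1.4×2.26)×2.26 = 10.16 m²
P = b + 2y√(1+z²) = 1.33 + 2×2.26×√(1+1.4²) = 9.107 m
R = A/P = 10.16/9.107 = 1.115 m
Q = (1/n)·A·R^(2/3)·S^(1/2) = (1/0.030) × 10.16 × 1.115^(2/3) × 0.00037^(1/2) = 7.003 m³/s
V = Q/A = 7.003/10.16 = 0.6896 m/s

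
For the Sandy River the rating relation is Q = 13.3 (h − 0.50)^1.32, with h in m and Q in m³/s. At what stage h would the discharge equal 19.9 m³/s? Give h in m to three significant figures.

1.86 m

h − h₀ = (Q/C)^(1/b) = (19.9/13.3)^(1/1.32) = 1.357 m
h = 0.50 + 1.357 = 1.857 m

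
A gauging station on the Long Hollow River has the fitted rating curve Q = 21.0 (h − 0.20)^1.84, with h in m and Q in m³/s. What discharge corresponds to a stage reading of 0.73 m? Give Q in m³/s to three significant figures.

Q = 21.0 × (0.73 − 0.20)^1.84 = 21.0 × 0.53^1.84 = 6.530 m³/s

6.53 m³/s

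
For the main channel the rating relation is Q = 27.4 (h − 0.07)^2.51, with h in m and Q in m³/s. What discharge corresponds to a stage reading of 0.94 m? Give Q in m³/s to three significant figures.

19.3 m³/s

Q = 27.4 × (0.94 − 0.07)^2.51 = 27.4 × 0.87^2.51 = 19.32 m³/s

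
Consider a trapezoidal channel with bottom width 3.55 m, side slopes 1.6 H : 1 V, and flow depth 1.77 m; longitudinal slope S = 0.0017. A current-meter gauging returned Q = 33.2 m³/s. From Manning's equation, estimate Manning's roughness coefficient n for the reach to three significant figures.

0.0150

A = (b + z·y)·y = (3.55 + 1.6×1.77)×1.77 = 11.30 m²
P = b + 2y√(1+z²) = 3.55 + 2×1.77×√(1+1.6²) = 10.23 m
R = A/P = 11.30/10.23 = 1.104 m
n = (1/Q)·A·R^(2/3)·S^(1/2) = (1/33.2) × 11.30 × 1.068 × 0.04123 = 0.01499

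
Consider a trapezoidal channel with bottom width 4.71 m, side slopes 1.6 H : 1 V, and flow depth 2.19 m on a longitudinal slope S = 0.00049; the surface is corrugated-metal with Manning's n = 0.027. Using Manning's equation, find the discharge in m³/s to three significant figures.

A = (b + z·y)·y = (4.71 + 1.6×2.19)×2.19 = 17.99 m²
P = b + 2y√(1+z²) = 4.71 + 2×2.19×√(1+1.6²) = 12.97 m
R = A/P = 17.99/12.97 = 1.386 m
Q = (1/n)·A·R^(2/3)·S^(1/2) = (1/0.027) × 17.99 × 1.386^(2/3) × 0.00049^(1/2) = 18.34 m³/s

18.3 m³/s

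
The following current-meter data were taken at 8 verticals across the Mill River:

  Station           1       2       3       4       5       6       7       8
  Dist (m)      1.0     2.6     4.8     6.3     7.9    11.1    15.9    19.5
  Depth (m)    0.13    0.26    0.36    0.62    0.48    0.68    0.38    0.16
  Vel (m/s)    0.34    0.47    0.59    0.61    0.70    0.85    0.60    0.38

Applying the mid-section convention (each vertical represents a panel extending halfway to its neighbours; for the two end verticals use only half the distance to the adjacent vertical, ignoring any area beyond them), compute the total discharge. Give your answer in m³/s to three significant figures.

w_1 = (2.6 − 1.0)/2 = 0.8 m; q_1 = 0.34 × 0.13 × 0.8 = 0.03536 m³/s
w_2 = (4.8 − 1.0)/2 = 1.9 m; q_2 = 0.47 × 0.26 × 1.9 = 0.2322 m³/s
w_3 = (6.3 − 2.6)/2 = 1.85 m; q_3 = 0.59 × 0.36 × 1.85 = 0.3929 m³/s
w_4 = (7.9 − 4.8)/2 = 1.55 m; q_4 = 0.61 × 0.62 × 1.55 = 0.5862 m³/s
w_5 = (11.1 − 6.3)/2 = 2.4 m; q_5 = 0.70 × 0.48 × 2.4 = 0.8064 m³/s
w_6 = (15.9 − 7.9)/2 = 4 m; q_6 = 0.85 × 0.68 × 4 = 2.312 m³/s
w_7 = (19.5 − 11.1)/2 = 4.2 m; q_7 = 0.60 × 0.38 × 4.2 = 0.9576 m³/s
w_8 = (19.5 − 15.9)/2 = 1.8 m; q_8 = 0.38 × 0.16 × 1.8 = 0.1094 m³/s
Q = Σ qᵢ = 5.432 m³/s

5.43 m³/s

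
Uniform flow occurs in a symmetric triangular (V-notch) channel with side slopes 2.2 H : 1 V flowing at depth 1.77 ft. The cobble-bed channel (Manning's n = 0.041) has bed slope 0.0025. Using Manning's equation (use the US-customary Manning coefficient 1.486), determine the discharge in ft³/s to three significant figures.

A = z·y² = 2.2×1.77² = 6.892 ft²
P = 2y√(1+z²) = 2×1.77×√(1+2.2²) = 8.555 ft
R = A/P = 6.892/8.555 = 0.8057 ft
Q = (1.486/n)·A·R^(2/3)·S^(1/2) = (1.486/0.041) × 6.892 × 0.8057^(2/3) × 0.0025^(1/2) = 10.81 ft³/s

10.8 ft³/s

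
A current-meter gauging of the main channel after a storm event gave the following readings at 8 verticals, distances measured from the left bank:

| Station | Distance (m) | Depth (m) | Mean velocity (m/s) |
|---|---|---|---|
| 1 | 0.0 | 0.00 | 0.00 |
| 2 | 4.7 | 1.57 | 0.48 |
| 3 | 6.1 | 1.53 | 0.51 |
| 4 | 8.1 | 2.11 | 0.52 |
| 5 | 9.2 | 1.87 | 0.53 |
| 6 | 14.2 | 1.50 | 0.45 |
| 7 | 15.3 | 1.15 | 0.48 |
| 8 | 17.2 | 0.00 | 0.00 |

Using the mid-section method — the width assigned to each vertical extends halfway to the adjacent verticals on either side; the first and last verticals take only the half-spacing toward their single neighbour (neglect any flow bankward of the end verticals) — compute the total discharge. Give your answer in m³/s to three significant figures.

w_2 = (6.1 − 0.0)/2 = 3.05 m; q_2 = 0.48 × 1.57 × 3.05 = 2.298 m³/s
w_3 = (8.1 − 4.7)/2 = 1.7 m; q_3 = 0.51 × 1.53 × 1.7 = 1.327 m³/s
w_4 = (9.2 − 6.1)/2 = 1.55 m; q_4 = 0.52 × 2.11 × 1.55 = 1.701 m³/s
w_5 = (14.2 − 8.1)/2 = 3.05 m; q_5 = 0.53 × 1.87 × 3.05 = 3.023 m³/s
w_6 = (15.3 − 9.2)/2 = 3.05 m; q_6 = 0.45 × 1.50 × 3.05 = 2.059 m³/s
w_7 = (17.2 − 14.2)/2 = 1.5 m; q_7 = 0.48 × 1.15 × 1.5 = 0.8280 m³/s
Stations 1, 8 contribute zero (depth or velocity is 0).
Q = Σ qᵢ = 11.24 m³/s

11.2 m³/s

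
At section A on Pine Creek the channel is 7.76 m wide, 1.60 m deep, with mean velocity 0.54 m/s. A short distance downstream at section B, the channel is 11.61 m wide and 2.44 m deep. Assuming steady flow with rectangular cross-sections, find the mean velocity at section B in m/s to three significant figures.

Q = A₁V₁ = (7.76×1.60) × 0.54 = 6.705 m³/s
A₂ = 11.61 × 2.44 = 28.33 m²
V₂ = Q/A₂ = 6.705/28.33 = 0.2367 m/s

0.237 m/s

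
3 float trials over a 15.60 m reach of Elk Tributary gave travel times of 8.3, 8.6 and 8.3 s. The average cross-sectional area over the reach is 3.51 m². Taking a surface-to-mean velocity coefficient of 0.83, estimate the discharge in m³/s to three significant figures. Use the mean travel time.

5.41 m³/s

t̄ = (8.3 + 8.6 + 8.3) / 3 = 8.4 s
v_surface = L / t̄ = 15.60 / 8.4 = 1.857 m/s
v_mean = 0.83 × 1.857 = 1.541 m/s
Q = A × v_mean = 3.51 × 1.541 = 5.410 m³/s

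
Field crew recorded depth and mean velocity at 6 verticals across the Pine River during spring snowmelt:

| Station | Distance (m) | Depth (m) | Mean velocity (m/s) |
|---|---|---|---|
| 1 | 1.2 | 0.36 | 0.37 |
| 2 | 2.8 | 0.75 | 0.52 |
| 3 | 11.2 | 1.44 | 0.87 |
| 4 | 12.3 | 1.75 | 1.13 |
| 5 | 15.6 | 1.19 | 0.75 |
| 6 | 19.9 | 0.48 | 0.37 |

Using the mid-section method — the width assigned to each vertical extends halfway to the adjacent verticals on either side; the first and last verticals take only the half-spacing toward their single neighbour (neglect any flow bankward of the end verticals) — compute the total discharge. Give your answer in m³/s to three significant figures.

w_1 = (2.8 − 1.2)/2 = 0.8 m; q_1 = 0.37 × 0.36 × 0.8 = 0.1066 m³/s
w_2 = (11.2 − 1.2)/2 = 5 m; q_2 = 0.52 × 0.75 × 5 = 1.950 m³/s
w_3 = (12.3 − 2.8)/2 = 4.75 m; q_3 = 0.87 × 1.44 × 4.75 = 5.951 m³/s
w_4 = (15.6 − 11.2)/2 = 2.2 m; q_4 = 1.13 × 1.75 × 2.2 = 4.351 m³/s
w_5 = (19.9 − 12.3)/2 = 3.8 m; q_5 = 0.75 × 1.19 × 3.8 = 3.392 m³/s
w_6 = (19.9 − 15.6)/2 = 2.15 m; q_6 = 0.37 × 0.48 × 2.15 = 0.3818 m³/s
Q = Σ qᵢ = 16.13 m³/s

16.1 m³/s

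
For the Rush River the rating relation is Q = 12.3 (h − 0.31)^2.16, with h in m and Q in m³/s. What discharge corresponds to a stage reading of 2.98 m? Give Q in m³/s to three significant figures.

Q = 12.3 × (2.98 − 0.31)^2.16 = 12.3 × 2.67^2.16 = 102.6 m³/s

103 m³/s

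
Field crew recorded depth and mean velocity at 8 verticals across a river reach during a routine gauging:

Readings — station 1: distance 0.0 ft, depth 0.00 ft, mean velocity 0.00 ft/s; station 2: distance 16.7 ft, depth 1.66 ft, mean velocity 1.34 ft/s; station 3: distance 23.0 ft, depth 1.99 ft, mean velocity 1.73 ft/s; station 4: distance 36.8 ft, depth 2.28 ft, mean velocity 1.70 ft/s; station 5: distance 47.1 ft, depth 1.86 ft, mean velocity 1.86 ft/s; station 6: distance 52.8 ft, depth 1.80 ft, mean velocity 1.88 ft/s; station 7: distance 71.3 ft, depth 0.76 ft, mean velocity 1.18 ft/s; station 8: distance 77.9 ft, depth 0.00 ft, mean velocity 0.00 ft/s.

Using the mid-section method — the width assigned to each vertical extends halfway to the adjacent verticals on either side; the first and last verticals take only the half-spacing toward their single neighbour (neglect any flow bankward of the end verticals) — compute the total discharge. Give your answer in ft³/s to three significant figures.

w_2 = (23.0 − 0.0)/2 = 11.5 ft; q_2 = 1.34 × 1.66 × 11.5 = 25.58 ft³/s
w_3 = (36.8 − 16.7)/2 = 10.05 ft; q_3 = 1.73 × 1.99 × 10.05 = 34.60 ft³/s
w_4 = (47.1 − 23.0)/2 = 12.05 ft; q_4 = 1.70 × 2.28 × 12.05 = 46.71 ft³/s
w_5 = (52.8 − 36.8)/2 = 8 ft; q_5 = 1.86 × 1.86 × 8 = 27.68 ft³/s
w_6 = (71.3 − 47.1)/2 = 12.1 ft; q_6 = 1.88 × 1.80 × 12.1 = 40.95 ft³/s
w_7 = (77.9 − 52.8)/2 = 12.55 ft; q_7 = 1.18 × 0.76 × 12.55 = 11.25 ft³/s
Stations 1, 8 contribute zero (depth or velocity is 0).
Q = Σ qᵢ = 186.8 ft³/s

187 ft³/s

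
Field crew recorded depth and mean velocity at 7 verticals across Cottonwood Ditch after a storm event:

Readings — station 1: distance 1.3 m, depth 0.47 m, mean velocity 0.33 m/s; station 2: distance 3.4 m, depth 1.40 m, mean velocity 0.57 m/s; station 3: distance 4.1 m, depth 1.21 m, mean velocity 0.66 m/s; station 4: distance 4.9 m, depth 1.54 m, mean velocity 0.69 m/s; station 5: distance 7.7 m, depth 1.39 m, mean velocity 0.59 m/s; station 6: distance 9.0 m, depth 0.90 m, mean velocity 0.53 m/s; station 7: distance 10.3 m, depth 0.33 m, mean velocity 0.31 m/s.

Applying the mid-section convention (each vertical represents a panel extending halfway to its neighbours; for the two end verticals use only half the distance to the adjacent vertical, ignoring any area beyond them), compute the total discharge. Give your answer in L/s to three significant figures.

6160 L/s

w_1 = (3.4 − 1.3)/2 = 1.05 m; q_1 = 0.33 × 0.47 × 1.05 = 0.1629 m³/s
w_2 = (4.1 − 1.3)/2 = 1.4 m; q_2 = 0.57 × 1.40 × 1.4 = 1.117 m³/s
w_3 = (4.9 − 3.4)/2 = 0.75 m; q_3 = 0.66 × 1.21 × 0.75 = 0.5990 m³/s
w_4 = (7.7 − 4.1)/2 = 1.8 m; q_4 = 0.69 × 1.54 × 1.8 = 1.913 m³/s
w_5 = (9.0 − 4.9)/2 = 2.05 m; q_5 = 0.59 × 1.39 × 2.05 = 1.681 m³/s
w_6 = (10.3 − 7.7)/2 = 1.3 m; q_6 = 0.53 × 0.90 × 1.3 = 0.6201 m³/s
w_7 = (10.3 − 9.0)/2 = 0.65 m; q_7 = 0.31 × 0.33 × 0.65 = 0.06650 m³/s
Q = Σ qᵢ = 6.159 m³/s
= 6.159 × 1000 = 6159 L/s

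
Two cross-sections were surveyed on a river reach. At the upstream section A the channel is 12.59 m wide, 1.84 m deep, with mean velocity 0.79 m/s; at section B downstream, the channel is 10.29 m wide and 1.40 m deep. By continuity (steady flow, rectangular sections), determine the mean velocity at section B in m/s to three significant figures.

1.27 m/s

Q = A₁V₁ = (12.59×1.84) × 0.79 = 18.30 m³/s
A₂ = 10.29 × 1.40 = 14.41 m²
V₂ = Q/A₂ = 18.30/14.41 = 1.270 m/s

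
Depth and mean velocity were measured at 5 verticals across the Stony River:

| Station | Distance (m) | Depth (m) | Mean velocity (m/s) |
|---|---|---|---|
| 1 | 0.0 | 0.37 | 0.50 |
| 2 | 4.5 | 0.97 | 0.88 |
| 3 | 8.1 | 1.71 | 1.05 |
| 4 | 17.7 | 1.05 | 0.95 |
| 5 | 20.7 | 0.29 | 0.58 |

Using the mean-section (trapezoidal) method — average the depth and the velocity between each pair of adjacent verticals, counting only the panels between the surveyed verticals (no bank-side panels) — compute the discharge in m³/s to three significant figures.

21.5 m³/s

Panel 1-2: Δb = 4.5 m, d̄ = (0.37+0.97)/2 = 0.67, v̄ = (0.50+0.88)/2 = 0.69 → q = 4.5×0.67×0.69 = 2.080 m³/s
Panel 2-3: Δb = 3.6 m, d̄ = (0.97+1.71)/2 = 1.34, v̄ = (0.88+1.05)/2 = 0.965 → q = 3.6×1.34×0.965 = 4.655 m³/s
Panel 3-4: Δb = 9.6 m, d̄ = (1.71+1.05)/2 = 1.38, v̄ = (1.05+0.95)/2 = 1 → q = 9.6×1.38×1 = 13.25 m³/s
Panel 4-5: Δb = 3 m, d̄ = (1.05+0.29)/2 = 0.67, v̄ = (0.95+0.58)/2 = 0.765 → q = 3×0.67×0.765 = 1.538 m³/s
Q = Σ q = 21.52 m³/s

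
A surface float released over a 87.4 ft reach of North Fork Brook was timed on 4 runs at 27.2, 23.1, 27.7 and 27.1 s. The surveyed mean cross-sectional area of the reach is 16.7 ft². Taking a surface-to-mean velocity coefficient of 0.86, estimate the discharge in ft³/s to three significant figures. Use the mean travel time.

47.8 ft³/s

t̄ = (27.2 + 23.1 + 27.7 + 27.1) / 4 = 26.275 s
v_surface = L / t̄ = 87.4 / 26.275 = 3.326 ft/s
v_mean = 0.86 × 3.326 = 2.861 ft/s
Q = A × v_mean = 16.7 × 2.861 = 47.77 ft³/s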